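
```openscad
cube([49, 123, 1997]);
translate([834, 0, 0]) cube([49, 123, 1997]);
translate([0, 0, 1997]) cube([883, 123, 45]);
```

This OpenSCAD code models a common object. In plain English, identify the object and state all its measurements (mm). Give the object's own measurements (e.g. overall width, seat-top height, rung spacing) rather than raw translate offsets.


A door frame. The clear opening is 785 mm wide and 1997 mm high. Two 49 mm wide jambs, 123 mm deep, stand either side of the opening from the floor to the top of the opening. A 45 mm thick head sits across the top of both jambs, spanning the full outside width of the frame.


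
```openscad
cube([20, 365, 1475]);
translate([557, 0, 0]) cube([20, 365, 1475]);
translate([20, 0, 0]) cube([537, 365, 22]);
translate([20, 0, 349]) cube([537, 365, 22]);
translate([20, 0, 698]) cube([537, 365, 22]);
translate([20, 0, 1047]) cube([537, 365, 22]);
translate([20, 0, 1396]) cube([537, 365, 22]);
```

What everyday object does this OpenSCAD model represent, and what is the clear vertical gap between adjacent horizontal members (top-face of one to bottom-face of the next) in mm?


A bookshelf. The clear shelf gap is 327 mm.

Two tall side panels with 5 horizontal boards between them — a bookshelf. The first two shelf undersides are at z = 0 and z = 349; with shelf thickness 22, the clear gap is 349 − 0 − 22 = 327 mm.


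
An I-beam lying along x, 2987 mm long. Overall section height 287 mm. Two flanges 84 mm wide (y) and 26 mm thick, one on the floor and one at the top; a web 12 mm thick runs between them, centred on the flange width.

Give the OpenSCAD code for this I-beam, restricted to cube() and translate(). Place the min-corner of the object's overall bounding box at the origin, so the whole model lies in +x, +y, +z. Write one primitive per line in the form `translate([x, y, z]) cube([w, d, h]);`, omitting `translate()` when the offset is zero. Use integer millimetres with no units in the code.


cube([2987, 84, 26]);
translate([0, 36, 26]) cube([2987, 12, 235]);
translate([0, 0, 261]) cube([2987, 84, 26]);


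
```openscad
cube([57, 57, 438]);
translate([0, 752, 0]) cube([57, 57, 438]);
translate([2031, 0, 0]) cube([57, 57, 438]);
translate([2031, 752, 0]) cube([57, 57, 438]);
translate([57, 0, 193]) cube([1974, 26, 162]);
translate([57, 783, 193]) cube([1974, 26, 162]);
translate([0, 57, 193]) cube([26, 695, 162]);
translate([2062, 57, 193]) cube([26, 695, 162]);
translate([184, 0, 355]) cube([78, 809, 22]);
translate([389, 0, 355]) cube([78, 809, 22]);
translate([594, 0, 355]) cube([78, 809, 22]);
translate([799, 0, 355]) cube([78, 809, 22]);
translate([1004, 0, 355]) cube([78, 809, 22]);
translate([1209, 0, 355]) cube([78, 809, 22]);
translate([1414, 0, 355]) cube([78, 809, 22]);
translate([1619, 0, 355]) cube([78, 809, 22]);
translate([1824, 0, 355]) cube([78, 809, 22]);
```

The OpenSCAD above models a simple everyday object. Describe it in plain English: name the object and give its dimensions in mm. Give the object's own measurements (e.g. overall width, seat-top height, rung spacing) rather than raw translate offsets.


A bed frame 2088 mm long (x) by 809 mm wide (y). Four 57×57 mm corner posts, 438 mm tall, at the corners of the footprint. Four rails of 26 mm thickness and 162 mm height run between adjacent posts with their undersides at z = 193 mm, their outer faces flush with the outside of the frame (the two x-running rails run between the posts' inner faces; the two y-running rails run between the posts' inner faces). 9 slats, each 78 mm wide (x) and 22 mm thick, lie across the top of the two x-running rails, running the full 809 mm width of the frame in y; along x they sit between the end posts with a 127 mm gap after the −x posts and between neighbouring slats, leaving 129 mm before the +x posts.


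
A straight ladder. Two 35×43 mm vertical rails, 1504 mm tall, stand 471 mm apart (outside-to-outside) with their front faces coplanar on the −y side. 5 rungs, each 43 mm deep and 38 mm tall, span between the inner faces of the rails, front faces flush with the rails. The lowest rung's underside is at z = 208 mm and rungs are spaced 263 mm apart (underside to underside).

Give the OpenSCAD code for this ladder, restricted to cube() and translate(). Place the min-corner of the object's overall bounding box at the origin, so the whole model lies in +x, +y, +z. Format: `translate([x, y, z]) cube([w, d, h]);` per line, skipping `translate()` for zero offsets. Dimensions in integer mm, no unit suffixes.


cube([35, 43, 1504]);
translate([436, 0, 0]) cube([35, 43, 1504]);
translate([35, 0, 208]) cube([401, 43, 38]);
translate([35, 0, 471]) cube([401, 43, 38]);
translate([35, 0, 734]) cube([401, 43, 38]);
translate([35, 0, 997]) cube([401, 43, 38]);
translate([35, 0, 1260]) cube([401, 43, 38]);


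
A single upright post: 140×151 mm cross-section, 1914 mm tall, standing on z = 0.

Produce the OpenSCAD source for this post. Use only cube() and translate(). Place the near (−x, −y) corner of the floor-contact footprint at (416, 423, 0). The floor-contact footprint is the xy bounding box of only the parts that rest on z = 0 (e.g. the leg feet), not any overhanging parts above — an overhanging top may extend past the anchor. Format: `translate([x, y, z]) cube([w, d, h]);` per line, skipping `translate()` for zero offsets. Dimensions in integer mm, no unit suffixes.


translate([416, 423, 0]) cube([140, 151, 1914]);


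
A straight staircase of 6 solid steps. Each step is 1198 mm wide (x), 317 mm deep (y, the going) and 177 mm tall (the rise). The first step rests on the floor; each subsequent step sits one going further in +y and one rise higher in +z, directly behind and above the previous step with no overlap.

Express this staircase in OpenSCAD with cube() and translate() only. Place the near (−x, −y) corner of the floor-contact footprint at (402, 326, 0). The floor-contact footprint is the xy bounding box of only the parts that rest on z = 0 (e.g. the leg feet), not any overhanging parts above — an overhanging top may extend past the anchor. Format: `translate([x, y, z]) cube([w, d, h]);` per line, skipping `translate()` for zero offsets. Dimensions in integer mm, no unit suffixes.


translate([402, 326, 0]) cube([1198, 317, 177]);
translate([402, 643, 177]) cube([1198, 317, 177]);
translate([402, 960, 354]) cube([1198, 317, 177]);
translate([402, 1277, 531]) cube([1198, 317, 177]);
translate([402, 1594, 708]) cube([1198, 317, 177]);
translate([402, 1911, 885]) cube([1198, 317, 177]);


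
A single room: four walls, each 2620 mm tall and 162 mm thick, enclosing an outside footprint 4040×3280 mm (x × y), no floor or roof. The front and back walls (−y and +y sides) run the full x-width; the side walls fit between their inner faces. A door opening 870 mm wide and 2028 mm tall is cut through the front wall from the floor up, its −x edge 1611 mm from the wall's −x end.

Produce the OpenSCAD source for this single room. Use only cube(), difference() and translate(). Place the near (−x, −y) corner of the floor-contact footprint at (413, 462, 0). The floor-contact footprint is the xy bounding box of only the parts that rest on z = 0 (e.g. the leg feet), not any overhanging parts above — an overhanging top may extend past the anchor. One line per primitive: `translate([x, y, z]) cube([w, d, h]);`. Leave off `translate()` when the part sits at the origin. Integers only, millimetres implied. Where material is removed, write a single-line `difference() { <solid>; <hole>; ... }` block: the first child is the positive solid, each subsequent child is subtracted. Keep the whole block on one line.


difference() { translate([413, 462, 0]) cube([4040, 162, 2620]); translate([2024, 462, 0]) cube([870, 162, 2028]); }
translate([413, 3580, 0]) cube([4040, 162, 2620]);
translate([413, 624, 0]) cube([162, 2956, 2620]);
translate([4291, 624, 0]) cube([162, 2956, 2620]);


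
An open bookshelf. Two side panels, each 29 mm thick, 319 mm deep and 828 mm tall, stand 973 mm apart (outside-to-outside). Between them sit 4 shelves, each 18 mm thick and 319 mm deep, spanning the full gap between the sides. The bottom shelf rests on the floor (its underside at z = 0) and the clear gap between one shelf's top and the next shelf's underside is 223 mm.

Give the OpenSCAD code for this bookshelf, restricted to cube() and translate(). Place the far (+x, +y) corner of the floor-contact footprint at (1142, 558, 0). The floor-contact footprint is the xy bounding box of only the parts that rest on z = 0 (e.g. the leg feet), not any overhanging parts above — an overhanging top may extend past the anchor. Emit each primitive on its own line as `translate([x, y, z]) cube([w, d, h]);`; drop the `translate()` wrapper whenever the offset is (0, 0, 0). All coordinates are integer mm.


translate([169, 239, 0]) cube([29, 319, 828]);
translate([1113, 239, 0]) cube([29, 319, 828]);
translate([198, 239, 0]) cube([915, 319, 18]);
translate([198, 239, 241]) cube([915, 319, 18]);
translate([198, 239, 482]) cube([915, 319, 18]);
translate([198, 239, 723]) cube([915, 319, 18]);


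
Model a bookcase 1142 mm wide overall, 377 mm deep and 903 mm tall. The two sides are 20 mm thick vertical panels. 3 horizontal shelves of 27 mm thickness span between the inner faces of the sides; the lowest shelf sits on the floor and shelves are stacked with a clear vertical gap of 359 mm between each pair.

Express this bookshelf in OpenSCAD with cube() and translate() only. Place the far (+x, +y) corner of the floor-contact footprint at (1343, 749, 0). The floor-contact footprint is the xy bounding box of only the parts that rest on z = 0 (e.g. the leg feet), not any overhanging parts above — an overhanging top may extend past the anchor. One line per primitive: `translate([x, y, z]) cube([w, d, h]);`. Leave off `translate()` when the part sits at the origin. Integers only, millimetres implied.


translate([201, 372, 0]) cube([20, 377, 903]);
translate([1323, 372, 0]) cube([20, 377, 903]);
translate([221, 372, 0]) cube([1102, 377, 27]);
translate([221, 372, 386]) cube([1102, 377, 27]);
translate([221, 372, 772]) cube([1102, 377, 27]);


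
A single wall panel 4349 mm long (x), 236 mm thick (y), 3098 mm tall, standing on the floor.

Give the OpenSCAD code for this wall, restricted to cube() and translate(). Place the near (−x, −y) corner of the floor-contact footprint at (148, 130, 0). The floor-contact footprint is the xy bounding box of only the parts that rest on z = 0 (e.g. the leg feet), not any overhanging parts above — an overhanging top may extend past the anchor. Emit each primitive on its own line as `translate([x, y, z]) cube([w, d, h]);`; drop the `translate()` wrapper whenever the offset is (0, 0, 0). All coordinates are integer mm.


translate([148, 130, 0]) cube([4349, 236, 3098]);


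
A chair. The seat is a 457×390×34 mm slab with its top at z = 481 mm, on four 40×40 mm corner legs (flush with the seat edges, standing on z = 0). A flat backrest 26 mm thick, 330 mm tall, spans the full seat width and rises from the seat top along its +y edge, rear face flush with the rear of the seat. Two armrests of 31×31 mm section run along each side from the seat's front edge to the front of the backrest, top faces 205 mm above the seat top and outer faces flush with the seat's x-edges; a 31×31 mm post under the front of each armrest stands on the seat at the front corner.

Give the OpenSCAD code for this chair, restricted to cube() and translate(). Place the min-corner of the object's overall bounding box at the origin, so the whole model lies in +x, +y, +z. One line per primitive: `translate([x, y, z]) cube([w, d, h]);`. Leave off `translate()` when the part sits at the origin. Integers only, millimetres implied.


translate([0, 0, 447]) cube([457, 390, 34]);
cube([40, 40, 447]);
translate([417, 0, 0]) cube([40, 40, 447]);
translate([0, 350, 0]) cube([40, 40, 447]);
translate([417, 350, 0]) cube([40, 40, 447]);
translate([0, 364, 481]) cube([457, 26, 330]);
translate([0, 0, 655]) cube([31, 364, 31]);
translate([426, 0, 655]) cube([31, 364, 31]);
translate([0, 0, 481]) cube([31, 31, 174]);
translate([426, 0, 481]) cube([31, 31, 174]);


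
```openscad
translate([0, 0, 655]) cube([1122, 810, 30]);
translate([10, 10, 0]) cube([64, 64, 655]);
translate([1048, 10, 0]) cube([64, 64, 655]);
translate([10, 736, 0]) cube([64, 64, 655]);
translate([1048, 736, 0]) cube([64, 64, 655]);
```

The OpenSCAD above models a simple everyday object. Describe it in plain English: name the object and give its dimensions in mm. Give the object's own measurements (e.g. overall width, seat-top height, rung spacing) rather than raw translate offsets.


A rectangular dining table. The top is 1122×810×30 mm with its upper surface at z = 685 mm. It stands on four 64×64 mm square legs, each inset 10 mm from the nearest pair of top edges, running from the floor to the underside of the top.


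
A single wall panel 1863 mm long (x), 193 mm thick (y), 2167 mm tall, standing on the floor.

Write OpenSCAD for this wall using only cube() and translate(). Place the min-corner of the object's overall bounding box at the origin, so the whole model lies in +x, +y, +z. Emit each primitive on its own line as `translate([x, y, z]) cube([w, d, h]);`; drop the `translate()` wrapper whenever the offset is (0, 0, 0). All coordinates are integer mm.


cube([1863, 193, 2167]);


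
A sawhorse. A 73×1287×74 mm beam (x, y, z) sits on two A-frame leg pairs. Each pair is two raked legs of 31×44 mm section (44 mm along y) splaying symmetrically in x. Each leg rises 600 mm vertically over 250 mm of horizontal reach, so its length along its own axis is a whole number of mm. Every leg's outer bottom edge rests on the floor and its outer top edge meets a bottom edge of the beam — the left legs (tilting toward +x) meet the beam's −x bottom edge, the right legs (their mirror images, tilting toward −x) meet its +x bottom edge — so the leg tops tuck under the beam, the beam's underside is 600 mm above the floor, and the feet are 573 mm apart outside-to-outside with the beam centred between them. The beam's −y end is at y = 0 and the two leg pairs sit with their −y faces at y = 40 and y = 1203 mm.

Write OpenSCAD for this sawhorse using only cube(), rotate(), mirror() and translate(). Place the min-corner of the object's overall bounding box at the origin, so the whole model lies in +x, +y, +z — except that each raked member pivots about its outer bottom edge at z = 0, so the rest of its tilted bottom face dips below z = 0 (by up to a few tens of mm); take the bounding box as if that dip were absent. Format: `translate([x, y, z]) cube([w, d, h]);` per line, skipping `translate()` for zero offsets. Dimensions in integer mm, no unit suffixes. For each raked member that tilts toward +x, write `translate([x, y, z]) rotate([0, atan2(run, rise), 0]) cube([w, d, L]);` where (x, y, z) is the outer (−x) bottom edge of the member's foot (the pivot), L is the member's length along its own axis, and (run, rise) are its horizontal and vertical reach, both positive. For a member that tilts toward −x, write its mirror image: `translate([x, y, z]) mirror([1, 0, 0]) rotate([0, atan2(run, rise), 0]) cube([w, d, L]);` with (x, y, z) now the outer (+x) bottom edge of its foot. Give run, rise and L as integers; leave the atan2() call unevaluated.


translate([250, 0, 600]) cube([73, 1287, 74]);
translate([0, 40, 0]) rotate([0, atan2(250, 600), 0]) cube([31, 44, 650]);
translate([573, 40, 0]) mirror([1, 0, 0]) rotate([0, atan2(250, 600), 0]) cube([31, 44, 650]);
translate([0, 1203, 0]) rotate([0, atan2(250, 600), 0]) cube([31, 44, 650]);
translate([573, 1203, 0]) mirror([1, 0, 0]) rotate([0, atan2(250, 600), 0]) cube([31, 44, 650]);


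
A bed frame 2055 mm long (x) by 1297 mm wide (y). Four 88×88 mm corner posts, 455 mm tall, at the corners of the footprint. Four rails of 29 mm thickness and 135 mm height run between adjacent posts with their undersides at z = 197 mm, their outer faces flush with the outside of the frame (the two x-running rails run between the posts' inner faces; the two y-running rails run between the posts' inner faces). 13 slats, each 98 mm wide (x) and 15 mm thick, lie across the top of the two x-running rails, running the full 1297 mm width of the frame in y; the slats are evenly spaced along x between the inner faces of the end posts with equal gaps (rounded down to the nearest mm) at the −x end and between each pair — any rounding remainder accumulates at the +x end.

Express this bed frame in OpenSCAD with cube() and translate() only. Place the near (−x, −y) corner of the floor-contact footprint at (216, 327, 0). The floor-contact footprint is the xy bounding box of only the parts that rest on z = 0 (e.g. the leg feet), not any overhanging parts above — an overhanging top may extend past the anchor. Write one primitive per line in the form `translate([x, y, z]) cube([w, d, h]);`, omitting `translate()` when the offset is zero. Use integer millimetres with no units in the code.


translate([216, 327, 0]) cube([88, 88, 455]);
translate([216, 1536, 0]) cube([88, 88, 455]);
translate([2183, 327, 0]) cube([88, 88, 455]);
translate([2183, 1536, 0]) cube([88, 88, 455]);
translate([304, 327, 197]) cube([1879, 29, 135]);
translate([304, 1595, 197]) cube([1879, 29, 135]);
translate([216, 415, 197]) cube([29, 1121, 135]);
translate([2242, 415, 197]) cube([29, 1121, 135]);
translate([347, 327, 332]) cube([98, 1297, 15]);
translate([488, 327, 332]) cube([98, 1297, 15]);
translate([629, 327, 332]) cube([98, 1297, 15]);
translate([770, 327, 332]) cube([98, 1297, 15]);
translate([911, 327, 332]) cube([98, 1297, 15]);
translate([1052, 327, 332]) cube([98, 1297, 15]);
translate([1193, 327, 332]) cube([98, 1297, 15]);
translate([1334, 327, 332]) cube([98, 1297, 15]);
translate([1475, 327, 332]) cube([98, 1297, 15]);
translate([1616, 327, 332]) cube([98, 1297, 15]);
translate([1757, 327, 332]) cube([98, 1297, 15]);
translate([1898, 327, 332]) cube([98, 1297, 15]);
translate([2039, 327, 332]) cube([98, 1297, 15]);


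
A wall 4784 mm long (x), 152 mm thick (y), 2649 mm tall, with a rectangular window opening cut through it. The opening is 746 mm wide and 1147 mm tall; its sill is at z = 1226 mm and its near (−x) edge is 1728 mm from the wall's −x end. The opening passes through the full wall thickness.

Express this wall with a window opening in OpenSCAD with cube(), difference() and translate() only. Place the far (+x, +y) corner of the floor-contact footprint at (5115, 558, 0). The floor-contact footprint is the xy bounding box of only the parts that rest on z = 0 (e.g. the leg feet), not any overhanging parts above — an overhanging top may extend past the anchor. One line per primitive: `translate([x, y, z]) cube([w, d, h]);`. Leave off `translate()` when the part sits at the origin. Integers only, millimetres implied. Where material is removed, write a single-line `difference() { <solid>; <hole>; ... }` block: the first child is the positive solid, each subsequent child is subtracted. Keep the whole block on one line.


difference() { translate([331, 406, 0]) cube([4784, 152, 2649]); translate([2059, 406, 1226]) cube([746, 152, 1147]); }


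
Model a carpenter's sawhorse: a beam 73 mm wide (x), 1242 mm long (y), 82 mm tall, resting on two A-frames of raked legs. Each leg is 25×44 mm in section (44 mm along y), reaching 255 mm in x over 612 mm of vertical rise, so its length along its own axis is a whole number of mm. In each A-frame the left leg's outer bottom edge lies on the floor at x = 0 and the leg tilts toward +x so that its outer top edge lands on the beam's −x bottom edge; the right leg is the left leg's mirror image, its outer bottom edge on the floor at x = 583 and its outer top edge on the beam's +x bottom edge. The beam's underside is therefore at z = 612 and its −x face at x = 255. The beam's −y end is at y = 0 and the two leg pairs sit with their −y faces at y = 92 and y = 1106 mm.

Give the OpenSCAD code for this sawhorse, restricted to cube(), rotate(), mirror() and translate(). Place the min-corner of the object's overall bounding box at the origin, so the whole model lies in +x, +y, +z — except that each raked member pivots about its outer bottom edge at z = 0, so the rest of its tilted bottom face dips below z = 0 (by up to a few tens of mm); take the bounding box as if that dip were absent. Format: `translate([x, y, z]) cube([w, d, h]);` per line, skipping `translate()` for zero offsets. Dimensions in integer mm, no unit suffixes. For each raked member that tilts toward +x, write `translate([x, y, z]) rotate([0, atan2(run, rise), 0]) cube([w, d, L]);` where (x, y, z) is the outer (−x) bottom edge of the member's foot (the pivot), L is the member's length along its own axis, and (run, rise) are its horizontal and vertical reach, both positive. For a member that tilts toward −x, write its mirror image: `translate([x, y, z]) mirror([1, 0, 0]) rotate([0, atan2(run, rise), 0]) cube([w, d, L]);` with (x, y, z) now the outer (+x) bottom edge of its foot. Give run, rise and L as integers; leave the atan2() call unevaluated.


translate([255, 0, 612]) cube([73, 1242, 82]);
translate([0, 92, 0]) rotate([0, atan2(255, 612), 0]) cube([25, 44, 663]);
translate([583, 92, 0]) mirror([1, 0, 0]) rotate([0, atan2(255, 612), 0]) cube([25, 44, 663]);
translate([0, 1106, 0]) rotate([0, atan2(255, 612), 0]) cube([25, 44, 663]);
translate([583, 1106, 0]) mirror([1, 0, 0]) rotate([0, atan2(255, 612), 0]) cube([25, 44, 663]);


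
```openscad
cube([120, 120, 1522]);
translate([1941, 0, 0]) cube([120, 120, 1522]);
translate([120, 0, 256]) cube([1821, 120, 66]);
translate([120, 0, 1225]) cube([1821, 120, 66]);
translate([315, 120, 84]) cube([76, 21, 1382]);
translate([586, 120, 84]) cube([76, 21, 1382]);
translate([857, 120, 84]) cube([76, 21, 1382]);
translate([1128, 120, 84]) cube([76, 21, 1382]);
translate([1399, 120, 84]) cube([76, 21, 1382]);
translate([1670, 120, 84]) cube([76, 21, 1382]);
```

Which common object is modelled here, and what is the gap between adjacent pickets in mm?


A fence section. The picket gap is 195 mm.

Two posts, two rails, 6 pickets — a fence section. Span 1821 mm holds 6 pickets of 76 mm with 7 equal gaps: ⌊(1821 − 6·76) / 7⌋ = 195 mm.


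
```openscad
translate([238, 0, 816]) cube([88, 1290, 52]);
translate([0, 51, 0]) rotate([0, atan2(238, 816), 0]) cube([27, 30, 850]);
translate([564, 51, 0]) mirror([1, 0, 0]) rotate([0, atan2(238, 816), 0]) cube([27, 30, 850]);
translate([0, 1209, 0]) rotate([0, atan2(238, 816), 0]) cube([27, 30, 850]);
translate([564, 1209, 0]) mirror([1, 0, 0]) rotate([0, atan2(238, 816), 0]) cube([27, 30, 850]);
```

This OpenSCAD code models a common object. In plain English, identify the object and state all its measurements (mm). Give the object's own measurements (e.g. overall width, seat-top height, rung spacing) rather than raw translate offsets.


A sawhorse. A 88×1290×52 mm beam (x, y, z) sits on two A-frame leg pairs. Each pair is two raked legs of 27×30 mm section (30 mm along y) splaying symmetrically in x. Each leg rises 816 mm vertically over 238 mm of horizontal reach and is 850 mm long along its own axis. Every leg's outer bottom edge rests on the floor and its outer top edge meets a bottom edge of the beam — the left legs (tilting toward +x) meet the beam's −x bottom edge, the right legs (their mirror images, tilting toward −x) meet its +x bottom edge — so the leg tops tuck under the beam, the beam's underside is 816 mm above the floor, and the feet are 564 mm apart outside-to-outside with the beam centred between them. The two leg pairs are set in 51 mm from either end of the beam.


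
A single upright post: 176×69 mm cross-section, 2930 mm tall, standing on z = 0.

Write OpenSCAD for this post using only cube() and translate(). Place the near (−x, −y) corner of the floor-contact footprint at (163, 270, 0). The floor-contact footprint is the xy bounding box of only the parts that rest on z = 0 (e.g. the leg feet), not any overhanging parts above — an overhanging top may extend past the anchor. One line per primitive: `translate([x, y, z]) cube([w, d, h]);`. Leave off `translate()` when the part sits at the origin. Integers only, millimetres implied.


translate([163, 270, 0]) cube([176, 69, 2930]);


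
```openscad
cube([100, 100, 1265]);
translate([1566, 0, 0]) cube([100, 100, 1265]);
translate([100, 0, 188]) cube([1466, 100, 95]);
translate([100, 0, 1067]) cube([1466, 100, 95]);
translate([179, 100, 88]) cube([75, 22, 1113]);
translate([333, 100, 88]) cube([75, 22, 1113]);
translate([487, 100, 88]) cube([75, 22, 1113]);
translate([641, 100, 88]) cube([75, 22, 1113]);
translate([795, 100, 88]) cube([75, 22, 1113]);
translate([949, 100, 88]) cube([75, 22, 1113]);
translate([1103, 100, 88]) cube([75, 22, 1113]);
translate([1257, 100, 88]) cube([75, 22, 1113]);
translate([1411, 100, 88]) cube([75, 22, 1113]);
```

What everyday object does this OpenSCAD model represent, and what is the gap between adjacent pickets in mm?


A fence section. The picket gap is 79 mm.

Two posts, two rails, 9 pickets — a fence section. Span 1466 mm holds 9 pickets of 75 mm with 10 equal gaps: ⌊(1466 − 9·75) / 10⌋ = 79 mm.


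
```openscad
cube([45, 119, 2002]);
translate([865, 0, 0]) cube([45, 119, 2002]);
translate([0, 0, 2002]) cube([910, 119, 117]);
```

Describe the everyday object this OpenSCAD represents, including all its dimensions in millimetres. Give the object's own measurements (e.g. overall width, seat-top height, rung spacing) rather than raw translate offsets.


A door frame. The clear opening is 820 mm wide and 2002 mm high. Two 45 mm wide jambs, 119 mm deep, stand either side of the opening from the floor to the top of the opening. A 117 mm thick head sits across the top of both jambs, spanning the full outside width of the frame.


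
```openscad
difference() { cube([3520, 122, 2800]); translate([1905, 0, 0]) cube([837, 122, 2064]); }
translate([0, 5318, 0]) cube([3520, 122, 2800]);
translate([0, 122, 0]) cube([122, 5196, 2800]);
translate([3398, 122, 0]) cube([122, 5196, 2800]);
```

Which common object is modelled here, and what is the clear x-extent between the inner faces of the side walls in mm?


A single room. The interior width is 3276 mm.

Four walls enclosing a rectangle with a door in the front wall — a room. Outside width 3520 minus two 122 mm walls gives 3276 mm.


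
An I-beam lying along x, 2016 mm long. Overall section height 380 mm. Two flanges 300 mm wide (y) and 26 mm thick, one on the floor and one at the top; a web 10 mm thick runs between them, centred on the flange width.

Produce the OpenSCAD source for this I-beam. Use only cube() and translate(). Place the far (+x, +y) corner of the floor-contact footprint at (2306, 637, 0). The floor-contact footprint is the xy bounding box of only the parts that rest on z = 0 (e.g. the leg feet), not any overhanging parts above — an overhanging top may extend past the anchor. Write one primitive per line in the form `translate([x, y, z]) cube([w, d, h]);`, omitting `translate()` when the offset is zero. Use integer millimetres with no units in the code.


translate([290, 337, 0]) cube([2016, 300, 26]);
translate([290, 482, 26]) cube([2016, 10, 328]);
translate([290, 337, 354]) cube([2016, 300, 26]);


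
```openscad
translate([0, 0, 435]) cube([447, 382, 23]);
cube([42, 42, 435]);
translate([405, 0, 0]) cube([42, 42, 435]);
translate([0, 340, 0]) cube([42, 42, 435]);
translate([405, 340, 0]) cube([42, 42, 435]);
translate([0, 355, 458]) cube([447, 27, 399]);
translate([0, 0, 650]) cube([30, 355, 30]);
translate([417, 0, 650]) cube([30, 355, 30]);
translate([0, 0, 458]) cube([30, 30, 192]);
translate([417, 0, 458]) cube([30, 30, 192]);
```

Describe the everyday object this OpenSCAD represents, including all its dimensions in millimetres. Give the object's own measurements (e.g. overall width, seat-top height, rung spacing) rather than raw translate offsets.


A chair. The seat is a 447×382×23 mm slab with its top at z = 458 mm, on four 42×42 mm corner legs (flush with the seat edges, standing on z = 0). A flat backrest 27 mm thick, 399 mm tall, spans the full seat width and rises from the seat top along its +y edge, rear face flush with the rear of the seat. Two armrests of 30×30 mm section run along each side from the seat's front edge to the front of the backrest, top faces 222 mm above the seat top and outer faces flush with the seat's x-edges; a 30×30 mm post under the front of each armrest stands on the seat at the front corner.


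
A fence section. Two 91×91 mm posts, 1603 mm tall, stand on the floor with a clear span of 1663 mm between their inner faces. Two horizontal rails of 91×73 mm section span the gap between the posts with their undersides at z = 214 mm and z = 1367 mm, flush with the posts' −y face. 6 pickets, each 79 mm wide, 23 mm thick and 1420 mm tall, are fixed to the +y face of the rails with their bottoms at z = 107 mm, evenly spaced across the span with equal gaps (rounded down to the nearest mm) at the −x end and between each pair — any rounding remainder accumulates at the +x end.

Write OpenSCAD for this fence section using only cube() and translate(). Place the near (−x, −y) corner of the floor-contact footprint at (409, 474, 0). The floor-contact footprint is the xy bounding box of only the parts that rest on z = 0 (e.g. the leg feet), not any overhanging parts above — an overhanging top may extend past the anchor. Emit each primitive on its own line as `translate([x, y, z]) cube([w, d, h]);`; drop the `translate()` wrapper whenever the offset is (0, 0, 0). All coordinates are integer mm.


translate([409, 474, 0]) cube([91, 91, 1603]);
translate([2163, 474, 0]) cube([91, 91, 1603]);
translate([500, 474, 214]) cube([1663, 91, 73]);
translate([500, 474, 1367]) cube([1663, 91, 73]);
translate([669, 565, 107]) cube([79, 23, 1420]);
translate([917, 565, 107]) cube([79, 23, 1420]);
translate([1165, 565, 107]) cube([79, 23, 1420]);
translate([1413, 565, 107]) cube([79, 23, 1420]);
translate([1661, 565, 107]) cube([79, 23, 1420]);
translate([1909, 565, 107]) cube([79, 23, 1420]);


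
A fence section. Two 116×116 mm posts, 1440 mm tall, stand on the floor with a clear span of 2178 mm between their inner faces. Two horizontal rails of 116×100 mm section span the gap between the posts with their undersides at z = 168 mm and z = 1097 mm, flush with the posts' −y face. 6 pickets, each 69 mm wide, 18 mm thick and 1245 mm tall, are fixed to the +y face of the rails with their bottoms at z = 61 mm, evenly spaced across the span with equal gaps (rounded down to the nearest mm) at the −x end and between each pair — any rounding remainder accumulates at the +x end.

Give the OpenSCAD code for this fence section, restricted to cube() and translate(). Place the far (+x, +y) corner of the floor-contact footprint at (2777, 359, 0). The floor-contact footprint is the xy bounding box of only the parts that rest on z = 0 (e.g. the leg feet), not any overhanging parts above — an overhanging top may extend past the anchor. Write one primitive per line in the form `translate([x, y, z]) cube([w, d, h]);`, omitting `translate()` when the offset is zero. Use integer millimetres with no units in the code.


translate([367, 243, 0]) cube([116, 116, 1440]);
translate([2661, 243, 0]) cube([116, 116, 1440]);
translate([483, 243, 168]) cube([2178, 116, 100]);
translate([483, 243, 1097]) cube([2178, 116, 100]);
translate([735, 359, 61]) cube([69, 18, 1245]);
translate([1056, 359, 61]) cube([69, 18, 1245]);
translate([1377, 359, 61]) cube([69, 18, 1245]);
translate([1698, 359, 61]) cube([69, 18, 1245]);
translate([2019, 359, 61]) cube([69, 18, 1245]);
translate([2340, 359, 61]) cube([69, 18, 1245]);


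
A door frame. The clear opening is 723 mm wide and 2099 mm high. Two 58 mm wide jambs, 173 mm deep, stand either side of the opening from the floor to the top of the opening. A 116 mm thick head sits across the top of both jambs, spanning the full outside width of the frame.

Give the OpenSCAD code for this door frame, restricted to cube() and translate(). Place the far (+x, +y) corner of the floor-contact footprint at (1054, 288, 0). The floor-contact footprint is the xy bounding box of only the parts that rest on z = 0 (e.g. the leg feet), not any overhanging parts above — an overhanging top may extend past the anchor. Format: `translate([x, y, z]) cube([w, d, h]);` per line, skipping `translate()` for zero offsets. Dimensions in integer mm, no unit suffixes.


translate([215, 115, 0]) cube([58, 173, 2099]);
translate([996, 115, 0]) cube([58, 173, 2099]);
translate([215, 115, 2099]) cube([839, 173, 116]);


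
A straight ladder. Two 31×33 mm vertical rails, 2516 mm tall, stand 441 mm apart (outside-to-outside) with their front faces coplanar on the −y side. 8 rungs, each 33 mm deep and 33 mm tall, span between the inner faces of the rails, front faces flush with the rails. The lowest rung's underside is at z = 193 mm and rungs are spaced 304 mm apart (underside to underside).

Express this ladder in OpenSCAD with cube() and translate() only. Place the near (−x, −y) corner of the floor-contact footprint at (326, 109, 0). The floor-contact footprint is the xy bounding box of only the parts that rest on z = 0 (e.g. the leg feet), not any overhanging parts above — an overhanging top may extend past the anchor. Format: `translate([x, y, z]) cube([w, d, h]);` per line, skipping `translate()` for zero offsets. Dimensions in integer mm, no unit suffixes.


translate([326, 109, 0]) cube([31, 33, 2516]);
translate([736, 109, 0]) cube([31, 33, 2516]);
translate([357, 109, 193]) cube([379, 33, 33]);
translate([357, 109, 497]) cube([379, 33, 33]);
translate([357, 109, 801]) cube([379, 33, 33]);
translate([357, 109, 1105]) cube([379, 33, 33]);
translate([357, 109, 1409]) cube([379, 33, 33]);
translate([357, 109, 1713]) cube([379, 33, 33]);
translate([357, 109, 2017]) cube([379, 33, 33]);
translate([357, 109, 2321]) cube([379, 33, 33]);


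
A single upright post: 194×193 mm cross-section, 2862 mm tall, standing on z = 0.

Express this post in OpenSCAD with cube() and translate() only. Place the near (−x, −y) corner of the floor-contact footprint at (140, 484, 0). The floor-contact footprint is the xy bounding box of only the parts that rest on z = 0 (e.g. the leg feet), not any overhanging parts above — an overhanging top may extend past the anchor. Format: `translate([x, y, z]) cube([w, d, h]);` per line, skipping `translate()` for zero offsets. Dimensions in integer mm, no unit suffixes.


translate([140, 484, 0]) cube([194, 193, 2862]);


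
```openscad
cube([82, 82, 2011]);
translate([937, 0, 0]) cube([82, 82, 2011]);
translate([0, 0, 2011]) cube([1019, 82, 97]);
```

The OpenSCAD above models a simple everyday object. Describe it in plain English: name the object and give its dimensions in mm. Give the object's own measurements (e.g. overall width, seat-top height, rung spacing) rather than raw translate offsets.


A door frame. The clear opening is 855 mm wide and 2011 mm high. Two 82 mm wide jambs, 82 mm deep, stand either side of the opening from the floor to the top of the opening. A 97 mm thick head sits across the top of both jambs, spanning the full outside width of the frame.


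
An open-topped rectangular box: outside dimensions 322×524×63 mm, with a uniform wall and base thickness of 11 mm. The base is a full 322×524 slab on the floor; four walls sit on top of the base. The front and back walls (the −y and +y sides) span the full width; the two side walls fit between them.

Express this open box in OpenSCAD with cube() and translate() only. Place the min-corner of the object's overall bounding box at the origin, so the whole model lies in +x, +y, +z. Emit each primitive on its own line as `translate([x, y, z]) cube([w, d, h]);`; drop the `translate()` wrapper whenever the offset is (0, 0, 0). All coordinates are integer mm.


cube([322, 524, 11]);
translate([0, 0, 11]) cube([322, 11, 52]);
translate([0, 513, 11]) cube([322, 11, 52]);
translate([0, 11, 11]) cube([11, 502, 52]);
translate([311, 11, 11]) cube([11, 502, 52]);


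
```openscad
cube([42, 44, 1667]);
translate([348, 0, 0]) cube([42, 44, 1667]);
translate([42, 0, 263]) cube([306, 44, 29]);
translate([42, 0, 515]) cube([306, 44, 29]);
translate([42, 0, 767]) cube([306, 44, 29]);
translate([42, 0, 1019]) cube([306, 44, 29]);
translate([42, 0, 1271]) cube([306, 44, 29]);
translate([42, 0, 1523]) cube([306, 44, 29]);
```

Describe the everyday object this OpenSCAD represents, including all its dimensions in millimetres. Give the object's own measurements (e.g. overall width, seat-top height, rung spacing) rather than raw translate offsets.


A straight ladder. Two 42×44 mm vertical rails, 1667 mm tall, stand 390 mm apart (outside-to-outside) with their front faces coplanar on the −y side. 6 rungs, each 44 mm deep and 29 mm tall, span between the inner faces of the rails, front faces flush with the rails. The lowest rung's underside is at z = 263 mm and rungs are spaced 252 mm apart (underside to underside).


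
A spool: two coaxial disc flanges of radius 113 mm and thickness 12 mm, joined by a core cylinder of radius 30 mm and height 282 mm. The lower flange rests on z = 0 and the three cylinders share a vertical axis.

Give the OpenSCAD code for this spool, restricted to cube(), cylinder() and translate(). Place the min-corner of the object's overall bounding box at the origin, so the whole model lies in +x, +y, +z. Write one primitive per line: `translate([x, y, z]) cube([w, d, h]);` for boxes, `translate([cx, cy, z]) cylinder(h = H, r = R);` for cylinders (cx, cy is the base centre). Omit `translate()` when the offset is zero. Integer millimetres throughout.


translate([113, 113, 0]) cylinder(h = 12, r = 113);
translate([113, 113, 12]) cylinder(h = 282, r = 30);
translate([113, 113, 294]) cylinder(h = 12, r = 113);


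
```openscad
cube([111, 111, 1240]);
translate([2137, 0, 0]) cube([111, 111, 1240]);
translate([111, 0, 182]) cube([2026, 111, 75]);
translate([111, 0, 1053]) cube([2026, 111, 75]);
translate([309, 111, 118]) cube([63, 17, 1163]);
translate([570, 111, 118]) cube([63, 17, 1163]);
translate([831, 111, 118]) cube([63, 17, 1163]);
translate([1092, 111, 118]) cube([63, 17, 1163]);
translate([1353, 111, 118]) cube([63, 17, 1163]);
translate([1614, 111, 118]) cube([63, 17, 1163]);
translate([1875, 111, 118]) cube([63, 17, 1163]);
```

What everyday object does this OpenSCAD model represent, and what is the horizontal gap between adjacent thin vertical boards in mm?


A fence section. The picket gap is 198 mm.

Two posts, two rails, 7 pickets — a fence section. Span 2026 mm holds 7 pickets of 63 mm with 8 equal gaps: ⌊(2026 − 7·63) / 8⌋ = 198 mm.


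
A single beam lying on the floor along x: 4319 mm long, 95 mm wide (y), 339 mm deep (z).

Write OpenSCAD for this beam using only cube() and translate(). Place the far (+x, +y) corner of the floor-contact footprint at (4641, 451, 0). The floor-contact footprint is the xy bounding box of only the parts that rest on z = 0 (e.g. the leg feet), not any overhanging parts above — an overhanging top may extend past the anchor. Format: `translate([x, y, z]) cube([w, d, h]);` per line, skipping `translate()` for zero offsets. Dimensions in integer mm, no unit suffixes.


translate([322, 356, 0]) cube([4319, 95, 339]);


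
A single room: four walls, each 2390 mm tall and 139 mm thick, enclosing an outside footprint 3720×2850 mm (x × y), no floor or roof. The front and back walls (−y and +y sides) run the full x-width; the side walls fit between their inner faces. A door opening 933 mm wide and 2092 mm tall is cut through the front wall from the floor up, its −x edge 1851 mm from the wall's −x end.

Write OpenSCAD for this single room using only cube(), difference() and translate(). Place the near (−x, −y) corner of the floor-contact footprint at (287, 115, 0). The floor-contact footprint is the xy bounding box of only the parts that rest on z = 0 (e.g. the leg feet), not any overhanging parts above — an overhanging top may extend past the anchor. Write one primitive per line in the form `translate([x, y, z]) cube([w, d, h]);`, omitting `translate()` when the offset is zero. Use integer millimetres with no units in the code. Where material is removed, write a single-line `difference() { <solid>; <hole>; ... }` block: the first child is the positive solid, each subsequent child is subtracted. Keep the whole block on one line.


difference() { translate([287, 115, 0]) cube([3720, 139, 2390]); translate([2138, 115, 0]) cube([933, 139, 2092]); }
translate([287, 2826, 0]) cube([3720, 139, 2390]);
translate([287, 254, 0]) cube([139, 2572, 2390]);
translate([3868, 254, 0]) cube([139, 2572, 2390]);
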